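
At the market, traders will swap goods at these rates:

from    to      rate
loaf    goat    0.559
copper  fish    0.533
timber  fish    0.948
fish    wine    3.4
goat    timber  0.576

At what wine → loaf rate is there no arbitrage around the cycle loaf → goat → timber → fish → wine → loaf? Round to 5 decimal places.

0.96356

Known legs of the cycle: 0.559 × 0.576 × 0.948 × 3.4 = 1.0378188288
For no arbitrage the full-cycle product must be 1, so the missing rate is 1 / 1.0378188288 ≈ 0.9635593.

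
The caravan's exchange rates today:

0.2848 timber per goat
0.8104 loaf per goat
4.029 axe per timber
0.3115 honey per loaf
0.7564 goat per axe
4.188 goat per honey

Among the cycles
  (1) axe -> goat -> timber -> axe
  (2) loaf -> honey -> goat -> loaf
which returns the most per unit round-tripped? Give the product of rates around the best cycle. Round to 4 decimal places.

1.0572

(1) 0.7564 × 0.2848 × 4.029 = 0.86794
(2) 0.3115 × 4.188 × 0.8104 = 1.05722
Highest is cycle (2) at 1.0572 (>1, arbitrage).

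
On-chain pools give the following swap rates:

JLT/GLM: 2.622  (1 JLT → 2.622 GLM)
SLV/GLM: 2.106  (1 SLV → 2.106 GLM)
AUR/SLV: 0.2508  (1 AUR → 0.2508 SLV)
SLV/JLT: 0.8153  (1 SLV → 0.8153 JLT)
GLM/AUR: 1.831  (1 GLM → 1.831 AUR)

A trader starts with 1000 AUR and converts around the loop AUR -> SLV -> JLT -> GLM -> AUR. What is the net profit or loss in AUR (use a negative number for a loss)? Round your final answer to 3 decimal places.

1000 AUR × 0.2508 = 250.8 SLV
250.8 SLV × 0.8153 = 204.47724 JLT
204.47724 JLT × 2.622 = 536.13932328 GLM
536.13932328 GLM × 1.831 = 981.67110092568 AUR
Net change: 981.67110092568 − 1000 = -18.32889907432 AUR

-18.329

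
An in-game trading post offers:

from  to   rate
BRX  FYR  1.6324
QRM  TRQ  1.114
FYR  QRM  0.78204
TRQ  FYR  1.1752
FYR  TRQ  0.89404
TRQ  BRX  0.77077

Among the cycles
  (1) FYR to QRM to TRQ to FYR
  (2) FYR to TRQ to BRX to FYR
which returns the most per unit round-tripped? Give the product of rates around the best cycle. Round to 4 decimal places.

1.1249

(1) 0.78204 × 1.114 × 1.1752 = 1.02383
(2) 0.89404 × 0.77077 × 1.6324 = 1.12489
Highest is cycle (2) at 1.1249 (>1, arbitrage).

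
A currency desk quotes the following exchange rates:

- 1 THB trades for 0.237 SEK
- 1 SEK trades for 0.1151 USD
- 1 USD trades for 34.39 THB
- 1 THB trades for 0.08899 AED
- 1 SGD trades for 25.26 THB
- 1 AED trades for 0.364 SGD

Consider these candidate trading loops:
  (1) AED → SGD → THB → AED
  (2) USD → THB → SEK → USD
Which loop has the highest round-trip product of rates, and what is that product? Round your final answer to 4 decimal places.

0.9381

(1) 0.364 × 25.26 × 0.08899 = 0.81823
(2) 34.39 × 0.237 × 0.1151 = 0.93811
Highest is cycle (2) at 0.9381 (≤1, no arbitrage).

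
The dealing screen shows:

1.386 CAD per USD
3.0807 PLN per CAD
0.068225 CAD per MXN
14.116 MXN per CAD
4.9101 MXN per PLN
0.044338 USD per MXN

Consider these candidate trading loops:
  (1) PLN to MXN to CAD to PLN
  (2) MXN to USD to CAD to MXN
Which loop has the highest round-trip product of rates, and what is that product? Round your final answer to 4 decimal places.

1.0320

(1) 4.9101 × 0.068225 × 3.0807 = 1.03201
(2) 0.044338 × 1.386 × 14.116 = 0.86746
Highest is cycle (1) at 1.0320 (>1, arbitrage).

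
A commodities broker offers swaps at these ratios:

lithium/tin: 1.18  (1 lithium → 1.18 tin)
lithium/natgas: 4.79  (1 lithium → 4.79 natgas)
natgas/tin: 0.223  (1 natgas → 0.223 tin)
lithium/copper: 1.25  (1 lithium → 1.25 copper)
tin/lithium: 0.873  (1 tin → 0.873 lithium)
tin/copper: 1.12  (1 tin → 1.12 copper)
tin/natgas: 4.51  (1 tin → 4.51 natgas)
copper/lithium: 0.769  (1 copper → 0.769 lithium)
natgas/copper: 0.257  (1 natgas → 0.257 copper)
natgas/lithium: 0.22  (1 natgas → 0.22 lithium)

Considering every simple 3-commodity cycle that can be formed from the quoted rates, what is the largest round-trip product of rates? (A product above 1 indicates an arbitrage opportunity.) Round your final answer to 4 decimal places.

1.1708

tin→natgas→lithium→tin: 4.51 × 0.22 × 1.18 = 1.17080
tin→copper→lithium→tin: 1.12 × 0.769 × 1.18 = 1.01631
lithium→natgas→copper→lithium: 4.79 × 0.257 × 0.769 = 0.94666
tin→lithium→natgas→tin: 0.873 × 4.79 × 0.223 = 0.93251
Maximum is tin→natgas→lithium→tin at 1.1708; arbitrage exists.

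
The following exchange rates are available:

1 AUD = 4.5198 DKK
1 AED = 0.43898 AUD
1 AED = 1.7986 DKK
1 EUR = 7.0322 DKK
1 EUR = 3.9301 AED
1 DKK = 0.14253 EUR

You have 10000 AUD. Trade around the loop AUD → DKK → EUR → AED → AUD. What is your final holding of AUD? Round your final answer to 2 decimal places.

10000 AUD × 4.5198 = 45198 DKK
45198 DKK × 0.14253 = 6442.07094 EUR
6442.07094 EUR × 3.9301 = 25317.983001294 AED
25317.983001294 AED × 0.43898 = 11114.08817790804012 AUD

11114.09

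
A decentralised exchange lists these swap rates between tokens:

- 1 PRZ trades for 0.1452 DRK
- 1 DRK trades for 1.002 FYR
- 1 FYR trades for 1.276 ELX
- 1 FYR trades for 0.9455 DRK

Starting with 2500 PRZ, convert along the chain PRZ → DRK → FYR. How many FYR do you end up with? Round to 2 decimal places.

2500 PRZ × 0.1452 = 363 DRK
363 DRK × 1.002 = 363.726 FYR

363.73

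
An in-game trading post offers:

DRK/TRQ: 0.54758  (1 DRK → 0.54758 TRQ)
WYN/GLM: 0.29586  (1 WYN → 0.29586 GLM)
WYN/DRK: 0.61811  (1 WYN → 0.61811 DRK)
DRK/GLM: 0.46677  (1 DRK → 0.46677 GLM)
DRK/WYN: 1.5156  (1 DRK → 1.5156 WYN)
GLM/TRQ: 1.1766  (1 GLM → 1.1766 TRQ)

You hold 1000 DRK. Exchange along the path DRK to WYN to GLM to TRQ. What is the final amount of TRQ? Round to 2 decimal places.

1000 DRK × 1.5156 = 1515.6 WYN
1515.6 WYN × 0.29586 = 448.405416 GLM
448.405416 GLM × 1.1766 = 527.5938124656 TRQ

527.59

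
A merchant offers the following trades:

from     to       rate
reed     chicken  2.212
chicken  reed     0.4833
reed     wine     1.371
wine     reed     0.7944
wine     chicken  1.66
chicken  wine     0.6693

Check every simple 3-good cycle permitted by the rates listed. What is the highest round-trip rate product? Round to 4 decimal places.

wine→reed→chicken→wine: 0.7944 × 2.212 × 0.6693 = 1.17610
wine→chicken→reed→wine: 1.66 × 0.4833 × 1.371 = 1.09992
Maximum is wine→reed→chicken→wine at 1.1761; arbitrage exists.

1.1761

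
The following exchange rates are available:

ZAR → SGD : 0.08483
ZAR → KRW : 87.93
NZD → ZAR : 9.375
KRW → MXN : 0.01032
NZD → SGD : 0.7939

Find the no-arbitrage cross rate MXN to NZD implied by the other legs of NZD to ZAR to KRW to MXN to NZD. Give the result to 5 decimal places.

0.11755

Known legs of the cycle: 9.375 × 87.93 × 0.01032 = 8.5072275
For no arbitrage the full-cycle product must be 1, so the missing rate is 1 / 8.5072275 ≈ 0.1175471.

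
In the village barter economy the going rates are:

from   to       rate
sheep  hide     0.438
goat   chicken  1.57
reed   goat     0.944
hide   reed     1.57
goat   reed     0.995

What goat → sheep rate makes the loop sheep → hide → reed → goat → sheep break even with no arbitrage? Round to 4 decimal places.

Known legs of the cycle: 0.438 × 1.57 × 0.944 = 0.64915104
For no arbitrage the full-cycle product must be 1, so the missing rate is 1 / 0.64915104 ≈ 1.540474.

1.5405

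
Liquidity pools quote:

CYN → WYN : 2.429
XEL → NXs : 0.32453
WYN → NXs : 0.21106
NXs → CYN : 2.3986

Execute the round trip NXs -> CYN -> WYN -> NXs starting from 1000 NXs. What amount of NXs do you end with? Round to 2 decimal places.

1229.68

1000 NXs × 2.3986 = 2398.6 CYN
2398.6 CYN × 2.429 = 5826.1994 WYN
5826.1994 WYN × 0.21106 = 1229.677645364 NXs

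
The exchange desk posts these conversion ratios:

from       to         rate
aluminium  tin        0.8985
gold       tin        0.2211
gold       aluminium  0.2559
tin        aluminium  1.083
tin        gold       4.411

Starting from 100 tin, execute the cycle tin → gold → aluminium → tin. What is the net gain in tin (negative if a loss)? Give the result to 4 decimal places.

1.4204

100 tin × 4.411 = 441.1 gold
441.1 gold × 0.2559 = 112.87749 aluminium
112.87749 aluminium × 0.8985 = 101.420424765 tin
Net change: 101.420424765 − 100 = 1.420424765 tin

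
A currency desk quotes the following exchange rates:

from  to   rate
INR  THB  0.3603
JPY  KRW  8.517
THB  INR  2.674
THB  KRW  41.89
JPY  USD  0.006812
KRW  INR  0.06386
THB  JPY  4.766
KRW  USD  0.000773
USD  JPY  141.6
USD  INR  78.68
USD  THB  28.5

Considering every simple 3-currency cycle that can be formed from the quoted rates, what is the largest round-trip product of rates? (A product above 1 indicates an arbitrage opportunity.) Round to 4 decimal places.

INR→THB→KRW→INR: 0.3603 × 41.89 × 0.06386 = 0.96384
JPY→KRW→USD→JPY: 8.517 × 0.000773 × 141.6 = 0.93224
JPY→USD→THB→JPY: 0.006812 × 28.5 × 4.766 = 0.92528
THB→KRW→USD→THB: 41.89 × 0.000773 × 28.5 = 0.92286
Maximum is INR→THB→KRW→INR at 0.9638; no arbitrage — every cycle loses value.

0.9638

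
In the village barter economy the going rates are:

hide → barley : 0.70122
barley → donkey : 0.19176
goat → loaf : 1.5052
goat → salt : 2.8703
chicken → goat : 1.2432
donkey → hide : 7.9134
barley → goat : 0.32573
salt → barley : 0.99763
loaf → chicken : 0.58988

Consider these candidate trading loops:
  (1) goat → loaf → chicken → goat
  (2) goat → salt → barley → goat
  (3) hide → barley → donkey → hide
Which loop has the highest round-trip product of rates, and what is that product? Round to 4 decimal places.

(1) 1.5052 × 0.58988 × 1.2432 = 1.10382
(2) 2.8703 × 0.99763 × 0.32573 = 0.93273
(3) 0.70122 × 0.19176 × 7.9134 = 1.06408
Highest is cycle (1) at 1.1038 (>1, arbitrage).

1.1038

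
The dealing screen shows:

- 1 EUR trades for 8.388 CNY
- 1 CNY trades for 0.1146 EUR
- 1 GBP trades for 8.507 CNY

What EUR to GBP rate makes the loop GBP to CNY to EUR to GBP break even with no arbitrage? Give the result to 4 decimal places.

1.0257

Known legs of the cycle: 8.507 × 0.1146 = 0.9749022
For no arbitrage the full-cycle product must be 1, so the missing rate is 1 / 0.9749022 ≈ 1.025744.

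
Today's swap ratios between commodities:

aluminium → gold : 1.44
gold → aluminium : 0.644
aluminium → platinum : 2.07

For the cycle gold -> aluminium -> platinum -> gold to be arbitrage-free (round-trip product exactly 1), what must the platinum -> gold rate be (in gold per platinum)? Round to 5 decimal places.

Known legs of the cycle: 0.644 × 2.07 = 1.33308
For no arbitrage the full-cycle product must be 1, so the missing rate is 1 / 1.33308 ≈ 0.7501425.

0.75014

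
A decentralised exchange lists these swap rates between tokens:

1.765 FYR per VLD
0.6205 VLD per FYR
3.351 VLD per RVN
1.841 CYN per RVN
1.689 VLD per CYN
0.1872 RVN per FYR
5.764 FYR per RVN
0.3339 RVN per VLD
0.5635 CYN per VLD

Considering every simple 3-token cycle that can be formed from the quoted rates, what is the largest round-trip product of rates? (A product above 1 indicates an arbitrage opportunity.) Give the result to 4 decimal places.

RVN→FYR→VLD→RVN: 5.764 × 0.6205 × 0.3339 = 1.19421
RVN→VLD→FYR→RVN: 3.351 × 1.765 × 0.1872 = 1.10720
RVN→CYN→VLD→RVN: 1.841 × 1.689 × 0.3339 = 1.03825
Maximum is RVN→FYR→VLD→RVN at 1.1942; arbitrage exists.

1.1942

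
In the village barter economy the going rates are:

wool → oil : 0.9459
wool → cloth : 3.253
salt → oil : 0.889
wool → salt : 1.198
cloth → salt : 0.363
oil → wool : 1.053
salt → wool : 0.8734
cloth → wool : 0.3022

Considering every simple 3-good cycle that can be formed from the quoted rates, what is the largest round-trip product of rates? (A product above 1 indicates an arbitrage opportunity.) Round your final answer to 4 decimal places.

1.1215

salt→oil→wool→salt: 0.889 × 1.053 × 1.198 = 1.12147
cloth→salt→wool→cloth: 0.363 × 0.8734 × 3.253 = 1.03134
Maximum is salt→oil→wool→salt at 1.1215; arbitrage exists.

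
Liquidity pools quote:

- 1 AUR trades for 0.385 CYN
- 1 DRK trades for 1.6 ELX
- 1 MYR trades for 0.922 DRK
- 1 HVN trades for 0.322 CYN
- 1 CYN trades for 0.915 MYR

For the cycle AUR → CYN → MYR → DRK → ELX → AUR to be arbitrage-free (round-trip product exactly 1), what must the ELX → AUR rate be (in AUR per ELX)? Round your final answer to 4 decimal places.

1.9243

Known legs of the cycle: 0.385 × 0.915 × 0.922 × 1.6 = 0.51967608
For no arbitrage the full-cycle product must be 1, so the missing rate is 1 / 0.51967608 ≈ 1.924276.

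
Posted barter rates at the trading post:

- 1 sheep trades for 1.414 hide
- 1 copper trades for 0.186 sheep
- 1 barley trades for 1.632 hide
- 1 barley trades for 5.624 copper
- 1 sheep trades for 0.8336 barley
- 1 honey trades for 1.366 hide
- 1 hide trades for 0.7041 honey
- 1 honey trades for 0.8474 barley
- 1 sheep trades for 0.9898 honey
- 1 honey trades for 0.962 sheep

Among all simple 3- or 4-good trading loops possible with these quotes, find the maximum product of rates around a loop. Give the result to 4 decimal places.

barley→hide→honey→barley: 1.632 × 0.7041 × 0.8474 = 0.97374
honey→sheep→hide→honey: 0.962 × 1.414 × 0.7041 = 0.95776
barley→hide→honey→sheep→barley: 1.632 × 0.7041 × 0.962 × 0.8336 = 0.92148
barley→copper→sheep→honey→barley: 5.624 × 0.186 × 0.9898 × 0.8474 = 0.87739
barley→copper→sheep→barley: 5.624 × 0.186 × 0.8336 = 0.87200
Maximum is barley→hide→honey→barley at 0.9737; no arbitrage — every cycle loses value.

0.9737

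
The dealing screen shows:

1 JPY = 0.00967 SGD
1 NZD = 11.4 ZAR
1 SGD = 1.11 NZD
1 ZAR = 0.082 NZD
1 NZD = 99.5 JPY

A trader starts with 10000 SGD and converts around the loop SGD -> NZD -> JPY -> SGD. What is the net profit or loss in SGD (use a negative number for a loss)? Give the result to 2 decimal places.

10000 SGD × 1.11 = 11100 NZD
11100 NZD × 99.5 = 1104450 JPY
1104450 JPY × 0.00967 = 10680.0315 SGD
Net change: 10680.0315 − 10000 = 680.0315 SGD

680.03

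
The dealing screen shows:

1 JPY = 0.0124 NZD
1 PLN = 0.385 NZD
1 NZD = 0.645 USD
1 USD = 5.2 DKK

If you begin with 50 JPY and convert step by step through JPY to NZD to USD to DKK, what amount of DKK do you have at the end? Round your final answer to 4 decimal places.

2.0795

50 JPY × 0.0124 = 0.62 NZD
0.62 NZD × 0.645 = 0.3999 USD
0.3999 USD × 5.2 = 2.07948 DKK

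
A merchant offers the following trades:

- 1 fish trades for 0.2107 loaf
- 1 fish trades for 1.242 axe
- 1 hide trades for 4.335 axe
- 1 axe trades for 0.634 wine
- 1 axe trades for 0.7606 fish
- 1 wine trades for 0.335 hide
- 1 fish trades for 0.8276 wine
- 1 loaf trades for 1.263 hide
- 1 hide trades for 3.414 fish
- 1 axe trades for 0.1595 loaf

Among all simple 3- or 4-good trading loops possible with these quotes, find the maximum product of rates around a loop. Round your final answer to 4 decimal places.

hide→fish→wine→hide: 3.414 × 0.8276 × 0.335 = 0.94652
hide→axe→wine→hide: 4.335 × 0.634 × 0.335 = 0.92071
hide→axe→fish→wine→hide: 4.335 × 0.7606 × 0.8276 × 0.335 = 0.91414
hide→fish→loaf→hide: 3.414 × 0.2107 × 1.263 = 0.90851
hide→fish→axe→wine→hide: 3.414 × 1.242 × 0.634 × 0.335 = 0.90057
hide→axe→fish→loaf→hide: 4.335 × 0.7606 × 0.2107 × 1.263 = 0.87743
hide→axe→loaf→hide: 4.335 × 0.1595 × 1.263 = 0.87328
hide→fish→axe→loaf→hide: 3.414 × 1.242 × 0.1595 × 1.263 = 0.85418
Maximum is hide→fish→wine→hide at 0.9465; no arbitrage — every cycle loses value.

0.9465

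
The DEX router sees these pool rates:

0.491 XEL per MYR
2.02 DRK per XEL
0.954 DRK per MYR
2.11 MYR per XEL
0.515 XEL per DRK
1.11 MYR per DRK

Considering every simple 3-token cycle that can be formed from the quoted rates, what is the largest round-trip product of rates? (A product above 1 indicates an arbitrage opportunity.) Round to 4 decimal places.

1.1009

XEL→DRK→MYR→XEL: 2.02 × 1.11 × 0.491 = 1.10092
XEL→MYR→DRK→XEL: 2.11 × 0.954 × 0.515 = 1.03666
Maximum is XEL→DRK→MYR→XEL at 1.1009; arbitrage exists.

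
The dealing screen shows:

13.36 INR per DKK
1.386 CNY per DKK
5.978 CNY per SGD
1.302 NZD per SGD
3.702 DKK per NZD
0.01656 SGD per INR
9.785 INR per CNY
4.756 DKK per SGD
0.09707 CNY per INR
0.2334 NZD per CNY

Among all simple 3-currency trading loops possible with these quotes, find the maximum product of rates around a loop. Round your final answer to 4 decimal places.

1.1976

NZD→DKK→CNY→NZD: 3.702 × 1.386 × 0.2334 = 1.19757
SGD→DKK→INR→SGD: 4.756 × 13.36 × 0.01656 = 1.05223
SGD→CNY→INR→SGD: 5.978 × 9.785 × 0.01656 = 0.96867
Maximum is NZD→DKK→CNY→NZD at 1.1976; arbitrage exists.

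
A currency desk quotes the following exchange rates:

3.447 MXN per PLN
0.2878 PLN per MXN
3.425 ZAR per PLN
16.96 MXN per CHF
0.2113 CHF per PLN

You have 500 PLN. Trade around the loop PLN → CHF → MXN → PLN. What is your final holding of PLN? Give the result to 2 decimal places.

500 PLN × 0.2113 = 105.65 CHF
105.65 CHF × 16.96 = 1791.824 MXN
1791.824 MXN × 0.2878 = 515.6869472 PLN

515.69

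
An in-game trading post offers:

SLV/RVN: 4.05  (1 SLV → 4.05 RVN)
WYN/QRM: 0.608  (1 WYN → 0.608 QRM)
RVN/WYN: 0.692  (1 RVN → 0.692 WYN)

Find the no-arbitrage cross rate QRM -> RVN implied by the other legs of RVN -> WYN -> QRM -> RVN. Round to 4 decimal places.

Known legs of the cycle: 0.692 × 0.608 = 0.420736
For no arbitrage the full-cycle product must be 1, so the missing rate is 1 / 0.420736 ≈ 2.376787.

2.3768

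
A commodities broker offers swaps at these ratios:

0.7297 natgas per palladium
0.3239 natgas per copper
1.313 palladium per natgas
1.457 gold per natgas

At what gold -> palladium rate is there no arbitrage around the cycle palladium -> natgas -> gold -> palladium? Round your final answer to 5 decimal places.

Known legs of the cycle: 0.7297 × 1.457 = 1.0631729
For no arbitrage the full-cycle product must be 1, so the missing rate is 1 / 1.0631729 ≈ 0.9405808.

0.94058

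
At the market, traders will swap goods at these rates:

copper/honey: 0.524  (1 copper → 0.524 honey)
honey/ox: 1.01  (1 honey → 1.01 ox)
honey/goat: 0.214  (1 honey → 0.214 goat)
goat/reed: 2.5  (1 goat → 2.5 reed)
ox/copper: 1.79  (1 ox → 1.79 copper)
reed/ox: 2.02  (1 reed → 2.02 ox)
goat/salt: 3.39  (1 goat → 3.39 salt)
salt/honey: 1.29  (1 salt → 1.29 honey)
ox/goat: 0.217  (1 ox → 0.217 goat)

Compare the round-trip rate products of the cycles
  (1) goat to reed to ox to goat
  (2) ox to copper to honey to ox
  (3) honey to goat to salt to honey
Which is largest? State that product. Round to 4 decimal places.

(1) 2.5 × 2.02 × 0.217 = 1.09585
(2) 1.79 × 0.524 × 1.01 = 0.94734
(3) 0.214 × 3.39 × 1.29 = 0.93584
Highest is cycle (1) at 1.0959 (>1, arbitrage).

1.0959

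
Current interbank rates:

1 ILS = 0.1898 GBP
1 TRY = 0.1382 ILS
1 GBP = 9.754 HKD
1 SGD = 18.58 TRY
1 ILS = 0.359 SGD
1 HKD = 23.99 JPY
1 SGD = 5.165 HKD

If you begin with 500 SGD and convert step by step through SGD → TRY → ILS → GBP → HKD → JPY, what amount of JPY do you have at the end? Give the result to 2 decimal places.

57020.76

500 SGD × 18.58 = 9290 TRY
9290 TRY × 0.1382 = 1283.878 ILS
1283.878 ILS × 0.1898 = 243.6800444 GBP
243.6800444 GBP × 9.754 = 2376.8551530776 HKD
2376.8551530776 HKD × 23.99 = 57020.755122331624 JPY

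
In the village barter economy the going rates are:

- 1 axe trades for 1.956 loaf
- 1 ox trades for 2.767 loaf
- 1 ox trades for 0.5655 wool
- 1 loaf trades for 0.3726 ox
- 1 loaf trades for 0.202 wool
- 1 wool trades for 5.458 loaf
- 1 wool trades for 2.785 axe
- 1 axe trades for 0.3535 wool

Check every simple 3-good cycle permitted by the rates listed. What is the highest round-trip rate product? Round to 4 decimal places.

wool→loaf→ox→wool: 5.458 × 0.3726 × 0.5655 = 1.15003
wool→axe→loaf→wool: 2.785 × 1.956 × 0.202 = 1.10039
Maximum is wool→loaf→ox→wool at 1.1500; arbitrage exists.

1.1500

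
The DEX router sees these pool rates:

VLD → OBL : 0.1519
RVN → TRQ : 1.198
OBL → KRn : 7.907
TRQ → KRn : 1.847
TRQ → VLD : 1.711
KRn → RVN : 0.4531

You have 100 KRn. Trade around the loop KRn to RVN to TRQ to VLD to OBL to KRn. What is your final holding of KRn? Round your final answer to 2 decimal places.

100 KRn × 0.4531 = 45.31 RVN
45.31 RVN × 1.198 = 54.28138 TRQ
54.28138 TRQ × 1.711 = 92.87544118 VLD
92.87544118 VLD × 0.1519 = 14.107779515242 OBL
14.107779515242 OBL × 7.907 = 111.550212627018494 KRn

111.55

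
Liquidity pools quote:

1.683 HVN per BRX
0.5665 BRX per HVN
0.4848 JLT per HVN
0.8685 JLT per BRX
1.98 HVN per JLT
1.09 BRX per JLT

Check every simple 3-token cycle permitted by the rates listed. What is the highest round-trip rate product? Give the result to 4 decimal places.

0.9742

HVN→BRX→JLT→HVN: 0.5665 × 0.8685 × 1.98 = 0.97417
HVN→JLT→BRX→HVN: 0.4848 × 1.09 × 1.683 = 0.88935
Maximum is HVN→BRX→JLT→HVN at 0.9742; no arbitrage — every cycle loses value.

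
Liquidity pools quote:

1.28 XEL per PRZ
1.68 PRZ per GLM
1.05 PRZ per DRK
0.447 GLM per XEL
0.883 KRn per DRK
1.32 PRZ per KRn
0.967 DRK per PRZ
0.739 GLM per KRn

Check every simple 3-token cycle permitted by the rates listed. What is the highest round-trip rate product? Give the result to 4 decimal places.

1.1271

DRK→KRn→PRZ→DRK: 0.883 × 1.32 × 0.967 = 1.12710
GLM→PRZ→XEL→GLM: 1.68 × 1.28 × 0.447 = 0.96123
Maximum is DRK→KRn→PRZ→DRK at 1.1271; arbitrage exists.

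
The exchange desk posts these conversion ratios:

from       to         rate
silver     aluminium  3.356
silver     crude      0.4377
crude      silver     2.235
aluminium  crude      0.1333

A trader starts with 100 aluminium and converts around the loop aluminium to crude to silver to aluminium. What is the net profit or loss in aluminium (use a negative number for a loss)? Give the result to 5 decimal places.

100 aluminium × 0.1333 = 13.33 crude
13.33 crude × 2.235 = 29.79255 silver
29.79255 silver × 3.356 = 99.9837978 aluminium
Net change: 99.9837978 − 100 = -0.0162022 aluminium

-0.01620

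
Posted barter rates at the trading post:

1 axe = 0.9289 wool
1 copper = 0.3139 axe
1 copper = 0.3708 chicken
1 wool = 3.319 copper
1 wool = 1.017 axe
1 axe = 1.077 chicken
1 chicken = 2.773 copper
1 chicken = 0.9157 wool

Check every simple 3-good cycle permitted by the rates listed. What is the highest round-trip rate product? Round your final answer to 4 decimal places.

copper→chicken→wool→copper: 0.3708 × 0.9157 × 3.319 = 1.12694
axe→chicken→wool→axe: 1.077 × 0.9157 × 1.017 = 1.00297
axe→wool→copper→axe: 0.9289 × 3.319 × 0.3139 = 0.96776
axe→chicken→copper→axe: 1.077 × 2.773 × 0.3139 = 0.93747
Maximum is copper→chicken→wool→copper at 1.1269; arbitrage exists.

1.1269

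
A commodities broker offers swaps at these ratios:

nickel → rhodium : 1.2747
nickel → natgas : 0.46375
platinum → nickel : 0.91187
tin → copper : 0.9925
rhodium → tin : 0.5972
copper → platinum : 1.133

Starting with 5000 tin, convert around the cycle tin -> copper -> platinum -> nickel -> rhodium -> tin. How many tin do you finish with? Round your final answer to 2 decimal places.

5000 tin × 0.9925 = 4962.5 copper
4962.5 copper × 1.133 = 5622.5125 platinum
5622.5125 platinum × 0.91187 = 5127.000473375 nickel
5127.000473375 nickel × 1.2747 = 6535.3875034111125 rhodium
6535.3875034111125 rhodium × 0.5972 = 3902.933417037116385 tin

3902.93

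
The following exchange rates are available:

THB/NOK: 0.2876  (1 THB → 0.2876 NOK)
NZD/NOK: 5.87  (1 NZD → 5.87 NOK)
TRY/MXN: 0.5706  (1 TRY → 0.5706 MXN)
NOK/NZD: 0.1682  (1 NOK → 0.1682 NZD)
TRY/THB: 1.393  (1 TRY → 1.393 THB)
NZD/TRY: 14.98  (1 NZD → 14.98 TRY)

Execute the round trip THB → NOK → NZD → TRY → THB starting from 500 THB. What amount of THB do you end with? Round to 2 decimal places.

504.72

500 THB × 0.2876 = 143.8 NOK
143.8 NOK × 0.1682 = 24.18716 NZD
24.18716 NZD × 14.98 = 362.3236568 TRY
362.3236568 TRY × 1.393 = 504.7168539224 THB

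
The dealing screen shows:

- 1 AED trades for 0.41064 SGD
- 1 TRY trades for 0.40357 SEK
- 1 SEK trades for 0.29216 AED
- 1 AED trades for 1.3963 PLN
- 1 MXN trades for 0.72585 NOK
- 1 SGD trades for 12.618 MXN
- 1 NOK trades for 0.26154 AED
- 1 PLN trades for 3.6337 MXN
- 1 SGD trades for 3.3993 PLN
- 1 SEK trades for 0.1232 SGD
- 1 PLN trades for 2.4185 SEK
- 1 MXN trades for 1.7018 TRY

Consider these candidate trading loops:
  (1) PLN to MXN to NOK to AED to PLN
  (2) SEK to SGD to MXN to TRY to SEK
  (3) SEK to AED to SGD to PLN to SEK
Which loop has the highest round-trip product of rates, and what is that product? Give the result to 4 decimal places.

1.0676

(1) 3.6337 × 0.72585 × 0.26154 × 1.3963 = 0.96319
(2) 0.1232 × 12.618 × 1.7018 × 0.40357 = 1.06765
(3) 0.29216 × 0.41064 × 3.3993 × 2.4185 = 0.98632
Highest is cycle (2) at 1.0676 (>1, arbitrage).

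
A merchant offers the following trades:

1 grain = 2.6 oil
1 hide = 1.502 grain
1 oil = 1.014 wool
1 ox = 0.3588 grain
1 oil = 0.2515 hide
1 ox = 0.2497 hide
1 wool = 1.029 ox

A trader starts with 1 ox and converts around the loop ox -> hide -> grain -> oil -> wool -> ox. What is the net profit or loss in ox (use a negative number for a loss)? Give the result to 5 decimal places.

0.01745

1 ox × 0.2497 = 0.2497 hide
0.2497 hide × 1.502 = 0.3750494 grain
0.3750494 grain × 2.6 = 0.97512844 oil
0.97512844 oil × 1.014 = 0.98878023816 wool
0.98878023816 wool × 1.029 = 1.01745486506664 ox
Net change: 1.01745486506664 − 1 = 0.01745486506664 ox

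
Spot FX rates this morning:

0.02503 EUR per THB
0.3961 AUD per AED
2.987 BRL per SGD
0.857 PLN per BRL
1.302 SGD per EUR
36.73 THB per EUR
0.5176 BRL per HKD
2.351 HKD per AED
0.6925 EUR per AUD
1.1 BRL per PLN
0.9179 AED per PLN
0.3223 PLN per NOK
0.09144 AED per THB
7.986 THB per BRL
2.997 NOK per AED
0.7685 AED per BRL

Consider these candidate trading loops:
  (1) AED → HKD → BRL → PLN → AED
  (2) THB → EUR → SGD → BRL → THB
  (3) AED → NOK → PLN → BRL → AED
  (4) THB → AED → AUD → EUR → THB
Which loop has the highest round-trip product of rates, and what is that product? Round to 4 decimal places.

(1) 2.351 × 0.5176 × 0.857 × 0.9179 = 0.95724
(2) 0.02503 × 1.302 × 2.987 × 7.986 = 0.77739
(3) 2.997 × 0.3223 × 1.1 × 0.7685 = 0.81655
(4) 0.09144 × 0.3961 × 0.6925 × 36.73 = 0.92126
Highest is cycle (1) at 0.9572 (≤1, no arbitrage).

0.9572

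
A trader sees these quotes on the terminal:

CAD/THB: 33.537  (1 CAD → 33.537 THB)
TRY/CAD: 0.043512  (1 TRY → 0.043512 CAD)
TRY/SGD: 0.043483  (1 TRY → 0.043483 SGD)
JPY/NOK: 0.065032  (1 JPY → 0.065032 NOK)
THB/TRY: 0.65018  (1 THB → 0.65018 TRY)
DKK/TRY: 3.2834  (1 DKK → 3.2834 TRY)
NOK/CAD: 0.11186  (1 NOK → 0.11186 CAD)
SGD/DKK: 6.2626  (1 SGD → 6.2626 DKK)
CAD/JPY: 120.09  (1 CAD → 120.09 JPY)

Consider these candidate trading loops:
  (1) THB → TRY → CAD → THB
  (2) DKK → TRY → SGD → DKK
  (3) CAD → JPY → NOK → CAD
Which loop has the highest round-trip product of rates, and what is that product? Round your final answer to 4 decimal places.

0.9488

(1) 0.65018 × 0.043512 × 33.537 = 0.94878
(2) 3.2834 × 0.043483 × 6.2626 = 0.89412
(3) 120.09 × 0.065032 × 0.11186 = 0.87359
Highest is cycle (1) at 0.9488 (≤1, no arbitrage).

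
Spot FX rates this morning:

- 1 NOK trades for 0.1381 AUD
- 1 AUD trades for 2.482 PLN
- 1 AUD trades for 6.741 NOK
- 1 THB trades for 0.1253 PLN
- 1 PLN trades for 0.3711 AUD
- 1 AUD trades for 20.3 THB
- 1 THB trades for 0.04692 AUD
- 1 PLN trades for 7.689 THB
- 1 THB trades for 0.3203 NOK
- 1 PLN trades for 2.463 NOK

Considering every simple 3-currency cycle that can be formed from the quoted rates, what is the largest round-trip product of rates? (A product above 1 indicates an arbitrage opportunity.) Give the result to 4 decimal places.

0.9439

AUD→THB→PLN→AUD: 20.3 × 0.1253 × 0.3711 = 0.94393
NOK→AUD→THB→NOK: 0.1381 × 20.3 × 0.3203 = 0.89794
AUD→PLN→THB→AUD: 2.482 × 7.689 × 0.04692 = 0.89543
NOK→AUD→PLN→NOK: 0.1381 × 2.482 × 2.463 = 0.84423
Maximum is AUD→THB→PLN→AUD at 0.9439; no arbitrage — every cycle loses value.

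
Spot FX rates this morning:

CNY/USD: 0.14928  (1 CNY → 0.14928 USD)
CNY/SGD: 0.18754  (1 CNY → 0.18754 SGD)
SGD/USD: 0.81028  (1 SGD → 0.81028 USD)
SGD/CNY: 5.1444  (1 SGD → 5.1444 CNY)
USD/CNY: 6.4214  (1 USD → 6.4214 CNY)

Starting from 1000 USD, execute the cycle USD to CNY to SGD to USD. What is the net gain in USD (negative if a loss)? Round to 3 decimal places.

-24.205

1000 USD × 6.4214 = 6421.4 CNY
6421.4 CNY × 0.18754 = 1204.269356 SGD
1204.269356 SGD × 0.81028 = 975.79537377968 USD
Net change: 975.79537377968 − 1000 = -24.20462622032 USD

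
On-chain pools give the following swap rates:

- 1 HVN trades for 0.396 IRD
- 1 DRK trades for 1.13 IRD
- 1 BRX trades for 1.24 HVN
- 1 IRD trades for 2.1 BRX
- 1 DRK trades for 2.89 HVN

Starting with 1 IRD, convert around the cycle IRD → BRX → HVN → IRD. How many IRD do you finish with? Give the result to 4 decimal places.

1 IRD × 2.1 = 2.1 BRX
2.1 BRX × 1.24 = 2.604 HVN
2.604 HVN × 0.396 = 1.031184 IRD

1.0312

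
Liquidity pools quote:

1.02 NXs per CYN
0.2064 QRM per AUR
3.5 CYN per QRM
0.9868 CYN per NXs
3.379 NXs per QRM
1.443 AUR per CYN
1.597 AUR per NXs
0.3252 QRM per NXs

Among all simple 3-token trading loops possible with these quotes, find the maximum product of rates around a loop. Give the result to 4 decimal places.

1.1610

NXs→QRM→CYN→NXs: 0.3252 × 3.5 × 1.02 = 1.16096
NXs→AUR→QRM→NXs: 1.597 × 0.2064 × 3.379 = 1.11379
CYN→AUR→QRM→CYN: 1.443 × 0.2064 × 3.5 = 1.04242
Maximum is NXs→QRM→CYN→NXs at 1.1610; arbitrage exists.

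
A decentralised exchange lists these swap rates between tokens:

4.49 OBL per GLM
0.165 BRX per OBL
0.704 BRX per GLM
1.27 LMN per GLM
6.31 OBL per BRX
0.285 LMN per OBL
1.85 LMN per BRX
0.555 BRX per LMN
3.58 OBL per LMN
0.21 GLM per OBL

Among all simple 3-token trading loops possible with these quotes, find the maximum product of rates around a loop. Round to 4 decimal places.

BRX→LMN→OBL→BRX: 1.85 × 3.58 × 0.165 = 1.09280
BRX→OBL→LMN→BRX: 6.31 × 0.285 × 0.555 = 0.99808
GLM→LMN→OBL→GLM: 1.27 × 3.58 × 0.21 = 0.95479
GLM→BRX→OBL→GLM: 0.704 × 6.31 × 0.21 = 0.93287
Maximum is BRX→LMN→OBL→BRX at 1.0928; arbitrage exists.

1.0928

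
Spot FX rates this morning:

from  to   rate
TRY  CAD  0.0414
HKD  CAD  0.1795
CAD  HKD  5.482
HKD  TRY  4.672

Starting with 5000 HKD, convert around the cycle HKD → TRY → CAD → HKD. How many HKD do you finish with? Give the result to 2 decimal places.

5301.66

5000 HKD × 4.672 = 23360 TRY
23360 TRY × 0.0414 = 967.104 CAD
967.104 CAD × 5.482 = 5301.664128 HKD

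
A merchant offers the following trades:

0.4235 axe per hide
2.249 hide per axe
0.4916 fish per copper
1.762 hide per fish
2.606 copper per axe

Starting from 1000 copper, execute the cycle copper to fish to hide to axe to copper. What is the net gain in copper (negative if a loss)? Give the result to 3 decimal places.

-44.027

1000 copper × 0.4916 = 491.6 fish
491.6 fish × 1.762 = 866.1992 hide
866.1992 hide × 0.4235 = 366.8353612 axe
366.8353612 axe × 2.606 = 955.9729512872 copper
Net change: 955.9729512872 − 1000 = -44.0270487128 copper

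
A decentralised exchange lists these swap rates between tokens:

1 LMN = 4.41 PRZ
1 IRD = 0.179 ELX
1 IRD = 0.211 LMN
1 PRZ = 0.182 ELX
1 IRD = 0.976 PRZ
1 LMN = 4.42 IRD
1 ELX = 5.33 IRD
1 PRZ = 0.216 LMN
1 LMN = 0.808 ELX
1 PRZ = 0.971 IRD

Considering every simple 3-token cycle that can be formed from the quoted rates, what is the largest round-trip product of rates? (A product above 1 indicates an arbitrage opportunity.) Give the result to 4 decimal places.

0.9468

PRZ→ELX→IRD→PRZ: 0.182 × 5.33 × 0.976 = 0.94678
PRZ→LMN→IRD→PRZ: 0.216 × 4.42 × 0.976 = 0.93181
ELX→IRD→LMN→ELX: 5.33 × 0.211 × 0.808 = 0.90870
PRZ→IRD→LMN→PRZ: 0.971 × 0.211 × 4.41 = 0.90353
Maximum is PRZ→ELX→IRD→PRZ at 0.9468; no arbitrage — every cycle loses value.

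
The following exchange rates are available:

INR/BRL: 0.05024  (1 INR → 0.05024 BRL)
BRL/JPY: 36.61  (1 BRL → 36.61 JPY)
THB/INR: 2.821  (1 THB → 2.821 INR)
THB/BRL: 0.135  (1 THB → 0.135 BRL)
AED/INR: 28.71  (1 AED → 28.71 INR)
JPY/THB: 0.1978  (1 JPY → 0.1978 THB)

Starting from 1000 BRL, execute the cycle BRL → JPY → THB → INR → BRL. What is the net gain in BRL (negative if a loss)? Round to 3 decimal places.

26.310

1000 BRL × 36.61 = 36610 JPY
36610 JPY × 0.1978 = 7241.458 THB
7241.458 THB × 2.821 = 20428.153018 INR
20428.153018 INR × 0.05024 = 1026.31040762432 BRL
Net change: 1026.31040762432 − 1000 = 26.31040762432 BRL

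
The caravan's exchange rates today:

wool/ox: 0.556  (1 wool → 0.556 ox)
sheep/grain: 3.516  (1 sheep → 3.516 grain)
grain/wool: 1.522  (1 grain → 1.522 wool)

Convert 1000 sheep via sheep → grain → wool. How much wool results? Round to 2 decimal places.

1000 sheep × 3.516 = 3516 grain
3516 grain × 1.522 = 5351.352 wool

5351.35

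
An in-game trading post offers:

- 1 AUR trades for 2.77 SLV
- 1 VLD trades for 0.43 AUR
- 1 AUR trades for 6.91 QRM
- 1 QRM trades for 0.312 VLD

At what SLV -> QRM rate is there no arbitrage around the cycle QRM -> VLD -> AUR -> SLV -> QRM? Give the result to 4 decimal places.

Known legs of the cycle: 0.312 × 0.43 × 2.77 = 0.3716232
For no arbitrage the full-cycle product must be 1, so the missing rate is 1 / 0.3716232 ≈ 2.690898.

2.6909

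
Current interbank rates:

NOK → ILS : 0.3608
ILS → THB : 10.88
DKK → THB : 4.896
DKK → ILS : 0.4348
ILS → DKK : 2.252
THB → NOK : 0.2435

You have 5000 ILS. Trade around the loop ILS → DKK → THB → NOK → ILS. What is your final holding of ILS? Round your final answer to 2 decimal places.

5000 ILS × 2.252 = 11260 DKK
11260 DKK × 4.896 = 55128.96 THB
55128.96 THB × 0.2435 = 13423.90176 NOK
13423.90176 NOK × 0.3608 = 4843.343755008 ILS

4843.34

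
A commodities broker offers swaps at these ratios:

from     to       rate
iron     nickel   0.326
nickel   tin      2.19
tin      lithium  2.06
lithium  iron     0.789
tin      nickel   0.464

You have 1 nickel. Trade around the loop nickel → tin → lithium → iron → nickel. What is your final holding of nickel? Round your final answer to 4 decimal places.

1 nickel × 2.19 = 2.19 tin
2.19 tin × 2.06 = 4.5114 lithium
4.5114 lithium × 0.789 = 3.5594946 iron
3.5594946 iron × 0.326 = 1.1603952396 nickel

1.1604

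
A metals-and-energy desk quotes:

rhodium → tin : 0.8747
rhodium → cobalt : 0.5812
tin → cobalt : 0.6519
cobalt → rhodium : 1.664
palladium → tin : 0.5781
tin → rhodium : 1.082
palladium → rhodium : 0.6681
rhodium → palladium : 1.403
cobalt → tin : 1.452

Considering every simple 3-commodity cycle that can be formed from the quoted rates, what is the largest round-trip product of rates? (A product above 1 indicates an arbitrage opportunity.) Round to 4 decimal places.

tin→cobalt→rhodium→tin: 0.6519 × 1.664 × 0.8747 = 0.94884
tin→rhodium→cobalt→tin: 1.082 × 0.5812 × 1.452 = 0.91310
palladium→tin→rhodium→palladium: 0.5781 × 1.082 × 1.403 = 0.87758
Maximum is tin→cobalt→rhodium→tin at 0.9488; no arbitrage — every cycle loses value.

0.9488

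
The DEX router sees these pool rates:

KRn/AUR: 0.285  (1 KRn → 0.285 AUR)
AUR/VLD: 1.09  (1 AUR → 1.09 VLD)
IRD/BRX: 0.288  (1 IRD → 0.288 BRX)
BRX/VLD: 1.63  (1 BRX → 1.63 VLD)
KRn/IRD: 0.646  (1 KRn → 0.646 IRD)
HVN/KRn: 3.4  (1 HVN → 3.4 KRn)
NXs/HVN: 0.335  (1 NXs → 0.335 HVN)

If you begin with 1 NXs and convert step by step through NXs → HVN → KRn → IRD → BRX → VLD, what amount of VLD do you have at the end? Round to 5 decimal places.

1 NXs × 0.335 = 0.335 HVN
0.335 HVN × 3.4 = 1.139 KRn
1.139 KRn × 0.646 = 0.735794 IRD
0.735794 IRD × 0.288 = 0.211908672 BRX
0.211908672 BRX × 1.63 = 0.34541113536 VLD

0.34541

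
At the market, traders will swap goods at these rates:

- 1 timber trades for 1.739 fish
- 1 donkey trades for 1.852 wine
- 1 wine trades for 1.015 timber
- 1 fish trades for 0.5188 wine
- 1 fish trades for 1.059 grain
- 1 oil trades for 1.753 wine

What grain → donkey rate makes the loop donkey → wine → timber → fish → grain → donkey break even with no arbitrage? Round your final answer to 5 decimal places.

Known legs of the cycle: 1.852 × 1.015 × 1.739 × 1.059 = 3.46180472778
For no arbitrage the full-cycle product must be 1, so the missing rate is 1 / 3.46180472778 ≈ 0.2888667.

0.28887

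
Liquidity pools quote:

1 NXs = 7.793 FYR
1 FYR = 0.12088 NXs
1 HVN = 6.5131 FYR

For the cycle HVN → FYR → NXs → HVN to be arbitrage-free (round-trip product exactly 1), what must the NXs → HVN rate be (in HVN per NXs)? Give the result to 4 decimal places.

1.2702

Known legs of the cycle: 6.5131 × 0.12088 = 0.787303528
For no arbitrage the full-cycle product must be 1, so the missing rate is 1 / 0.787303528 ≈ 1.270158.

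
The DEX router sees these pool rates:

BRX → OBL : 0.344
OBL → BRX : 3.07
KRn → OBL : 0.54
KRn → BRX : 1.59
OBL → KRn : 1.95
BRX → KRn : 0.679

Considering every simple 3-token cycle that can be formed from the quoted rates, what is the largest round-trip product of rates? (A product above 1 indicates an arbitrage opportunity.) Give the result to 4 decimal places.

1.1256

KRn→OBL→BRX→KRn: 0.54 × 3.07 × 0.679 = 1.12565
KRn→BRX→OBL→KRn: 1.59 × 0.344 × 1.95 = 1.06657
Maximum is KRn→OBL→BRX→KRn at 1.1256; arbitrage exists.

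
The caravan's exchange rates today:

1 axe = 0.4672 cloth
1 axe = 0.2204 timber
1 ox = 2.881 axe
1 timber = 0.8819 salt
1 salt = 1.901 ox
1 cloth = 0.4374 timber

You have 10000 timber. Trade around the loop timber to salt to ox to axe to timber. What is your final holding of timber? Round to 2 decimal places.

10645.26

10000 timber × 0.8819 = 8819 salt
8819 salt × 1.901 = 16764.919 ox
16764.919 ox × 2.881 = 48299.731639 axe
48299.731639 axe × 0.2204 = 10645.2608532356 timber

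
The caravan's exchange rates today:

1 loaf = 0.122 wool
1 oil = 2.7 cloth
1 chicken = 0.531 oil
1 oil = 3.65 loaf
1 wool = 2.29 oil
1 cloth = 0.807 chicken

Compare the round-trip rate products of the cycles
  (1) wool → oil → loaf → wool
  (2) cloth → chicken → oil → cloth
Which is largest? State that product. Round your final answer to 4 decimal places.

1.1570

(1) 2.29 × 3.65 × 0.122 = 1.01974
(2) 0.807 × 0.531 × 2.7 = 1.15700
Highest is cycle (2) at 1.1570 (>1, arbitrage).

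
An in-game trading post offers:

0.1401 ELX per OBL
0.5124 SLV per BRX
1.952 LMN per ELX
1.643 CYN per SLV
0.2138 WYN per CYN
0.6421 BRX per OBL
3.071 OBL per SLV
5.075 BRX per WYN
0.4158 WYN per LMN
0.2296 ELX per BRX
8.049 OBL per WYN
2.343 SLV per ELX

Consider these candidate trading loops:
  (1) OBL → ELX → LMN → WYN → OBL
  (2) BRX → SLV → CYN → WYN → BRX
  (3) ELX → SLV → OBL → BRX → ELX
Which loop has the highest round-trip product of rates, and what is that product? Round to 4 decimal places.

(1) 0.1401 × 1.952 × 0.4158 × 8.049 = 0.91526
(2) 0.5124 × 1.643 × 0.2138 × 5.075 = 0.91346
(3) 2.343 × 3.071 × 0.6421 × 0.2296 = 1.06078
Highest is cycle (3) at 1.0608 (>1, arbitrage).

1.0608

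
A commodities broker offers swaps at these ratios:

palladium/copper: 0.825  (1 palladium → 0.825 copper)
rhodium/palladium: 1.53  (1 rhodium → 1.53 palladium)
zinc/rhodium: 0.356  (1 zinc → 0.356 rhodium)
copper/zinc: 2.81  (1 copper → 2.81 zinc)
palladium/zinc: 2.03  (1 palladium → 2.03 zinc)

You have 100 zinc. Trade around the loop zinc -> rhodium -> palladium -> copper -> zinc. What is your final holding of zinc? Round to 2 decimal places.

100 zinc × 0.356 = 35.6 rhodium
35.6 rhodium × 1.53 = 54.468 palladium
54.468 palladium × 0.825 = 44.9361 copper
44.9361 copper × 2.81 = 126.270441 zinc

126.27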